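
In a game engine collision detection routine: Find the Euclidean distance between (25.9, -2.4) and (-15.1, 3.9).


dx=-41, dy=6.3
d^2 = (-41)^2 + 6.3^2 = 1720.69
d = sqrt(1720.69) = 41.4812

41.4812


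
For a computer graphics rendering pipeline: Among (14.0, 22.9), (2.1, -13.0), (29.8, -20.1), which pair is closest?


d(P0,P1) = 37.8209, d(P0,P2) = 45.8109, d(P1,P2) = 28.5955
Closest: P1 and P2

Closest pair: (2.1, -13.0) and (29.8, -20.1), distance = 28.5955


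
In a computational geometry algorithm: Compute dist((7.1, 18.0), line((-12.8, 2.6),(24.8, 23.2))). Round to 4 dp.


|cross product| = 169.1
|line direction| = sqrt(1838.12) = 42.8733
Distance = 169.1/sqrt(1838.12) = 3.9442

3.9442


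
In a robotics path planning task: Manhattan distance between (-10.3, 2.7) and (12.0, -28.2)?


|(-10.3)-12| + |2.7-(-28.2)| = 22.3 + 30.9 = 53.2

53.2


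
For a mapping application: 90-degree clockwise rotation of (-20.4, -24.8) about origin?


90° CW: (x,y) -> (y, -x)
(-20.4,-24.8) -> (-24.8, 20.4)

(-24.8, 20.4)


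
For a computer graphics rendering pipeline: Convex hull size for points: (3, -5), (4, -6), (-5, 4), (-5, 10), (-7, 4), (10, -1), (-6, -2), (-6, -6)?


Convex hull vertices (CCW): (-7, 4), (-6, -6), (4, -6), (10, -1), (-5, 10)
Count = 5

5


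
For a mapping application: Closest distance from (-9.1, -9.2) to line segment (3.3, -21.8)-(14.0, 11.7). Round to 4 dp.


Project P onto AB: t = 0.234 (clamped to [0,1])
Closest point on segment: (5.804, -13.9604)
Distance: 15.6458

15.6458


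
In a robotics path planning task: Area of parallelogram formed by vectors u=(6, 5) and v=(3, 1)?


|u x v| = |6*1 - 5*3|
= |6 - 15| = 9

9


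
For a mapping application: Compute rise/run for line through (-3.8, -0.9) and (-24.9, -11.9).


slope = (y2-y1)/(x2-x1) = ((-11.9)-(-0.9))/((-24.9)-(-3.8)) = (-11)/(-21.1) = 0.5213

0.5213


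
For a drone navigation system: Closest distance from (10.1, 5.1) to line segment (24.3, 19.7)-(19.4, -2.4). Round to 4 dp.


Project P onto AB: t = 0.7655 (clamped to [0,1])
Closest point on segment: (20.5492, 2.7832)
Distance: 10.703

10.703


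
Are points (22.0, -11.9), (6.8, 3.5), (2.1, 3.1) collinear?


Cross product: (6.8-22)*(3.1-(-11.9)) - (3.5-(-11.9))*(2.1-22)
= 78.46

No, not collinear


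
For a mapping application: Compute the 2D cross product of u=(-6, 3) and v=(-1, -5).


u x v = u_x*v_y - u_y*v_x = (-6)*(-5) - 3*(-1)
= 30 - (-3) = 33

33


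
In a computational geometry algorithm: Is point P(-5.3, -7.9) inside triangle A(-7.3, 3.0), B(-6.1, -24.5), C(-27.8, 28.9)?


Cross products: AB x AP = 41.92, BC x BP = -402.94, CA x CP = -171.65
All same sign? no

No, outside


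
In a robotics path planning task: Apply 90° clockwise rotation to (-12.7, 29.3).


90° CW: (x,y) -> (y, -x)
(-12.7,29.3) -> (29.3, 12.7)

(29.3, 12.7)


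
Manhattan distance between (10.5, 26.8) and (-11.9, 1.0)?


|10.5-(-11.9)| + |26.8-1| = 22.4 + 25.8 = 48.2

48.2


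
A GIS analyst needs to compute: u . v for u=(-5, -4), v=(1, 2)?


u . v = u_x*v_x + u_y*v_y = (-5)*1 + (-4)*2
= (-5) + (-8) = -13

-13


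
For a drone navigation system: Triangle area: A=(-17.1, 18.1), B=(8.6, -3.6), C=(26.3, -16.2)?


Area = |x_A(y_B-y_C) + x_B(y_C-y_A) + x_C(y_A-y_B)|/2
= |(-215.46) + (-294.98) + 570.71|/2
= 60.27/2 = 30.135

30.135


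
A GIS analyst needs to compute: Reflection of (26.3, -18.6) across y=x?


Reflection over y=x: (x,y) -> (y,x)
(26.3, -18.6) -> (-18.6, 26.3)

(-18.6, 26.3)


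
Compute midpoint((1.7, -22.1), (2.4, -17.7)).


M = ((1.7+2.4)/2, ((-22.1)+(-17.7))/2)
= (2.05, -19.9)

(2.05, -19.9)


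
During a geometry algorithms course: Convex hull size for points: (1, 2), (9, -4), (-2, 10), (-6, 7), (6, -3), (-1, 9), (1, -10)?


Convex hull vertices (CCW): (-6, 7), (1, -10), (9, -4), (-1, 9), (-2, 10)
Count = 5

5


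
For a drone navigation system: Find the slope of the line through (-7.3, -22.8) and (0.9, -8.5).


slope = (y2-y1)/(x2-x1) = ((-8.5)-(-22.8))/(0.9-(-7.3)) = 14.3/8.2 = 1.7439

1.7439


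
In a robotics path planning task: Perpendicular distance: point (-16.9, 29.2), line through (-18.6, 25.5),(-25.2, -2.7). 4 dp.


|cross product| = 23.52
|line direction| = sqrt(838.8) = 28.962
Distance = 23.52/sqrt(838.8) = 0.8121

0.8121


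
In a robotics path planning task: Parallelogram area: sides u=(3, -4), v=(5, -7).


|u x v| = |3*(-7) - (-4)*5|
= |(-21) - (-20)| = 1

1


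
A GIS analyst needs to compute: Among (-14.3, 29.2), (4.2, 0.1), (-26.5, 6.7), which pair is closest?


d(P0,P1) = 34.4827, d(P0,P2) = 25.5947, d(P1,P2) = 31.4014
Closest: P0 and P2

Closest pair: (-14.3, 29.2) and (-26.5, 6.7), distance = 25.5947


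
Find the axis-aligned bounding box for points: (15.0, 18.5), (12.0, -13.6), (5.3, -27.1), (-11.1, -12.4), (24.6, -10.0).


x range: [-11.1, 24.6]
y range: [-27.1, 18.5]
Bounding box: (-11.1,-27.1) to (24.6,18.5)

(-11.1,-27.1) to (24.6,18.5)


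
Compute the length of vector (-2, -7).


|u| = sqrt((-2)^2 + (-7)^2) = sqrt(53) = 7.2801

7.2801


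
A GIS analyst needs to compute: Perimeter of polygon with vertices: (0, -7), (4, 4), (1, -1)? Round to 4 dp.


Sides: (0, -7)->(4, 4): sqrt(137) = 11.7047, (4, 4)->(1, -1): sqrt(34) = 5.830952, (1, -1)->(0, -7): sqrt(37) = 6.082763
Sum = 23.618415
Perimeter = 23.6184

23.6184


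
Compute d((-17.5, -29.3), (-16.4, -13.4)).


dx=1.1, dy=15.9
d^2 = 1.1^2 + 15.9^2 = 254.02
d = sqrt(254.02) = 15.938

15.938


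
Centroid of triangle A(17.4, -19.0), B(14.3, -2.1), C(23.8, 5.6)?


Centroid = ((x_A+x_B+x_C)/3, (y_A+y_B+y_C)/3)
= ((17.4+14.3+23.8)/3, ((-19)+(-2.1)+5.6)/3)
= (18.5, -5.1667)

(18.5, -5.1667)


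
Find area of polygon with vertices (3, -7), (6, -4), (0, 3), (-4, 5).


Shoelace sum: (3*(-4) - 6*(-7)) + (6*3 - 0*(-4)) + (0*5 - (-4)*3) + ((-4)*(-7) - 3*5)
= 73
Area = |73|/2 = 36.5

36.5


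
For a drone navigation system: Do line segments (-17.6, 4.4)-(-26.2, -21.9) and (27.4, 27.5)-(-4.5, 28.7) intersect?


Cross products: d1=790.89, d2=1640.18, d3=984.84, d4=135.55
d1*d2 < 0 and d3*d4 < 0? no

No, they don't intersect


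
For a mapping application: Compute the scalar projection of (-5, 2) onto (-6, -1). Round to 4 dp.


u.v = 28, |v| = sqrt(37) = 6.0828
Scalar projection = u.v / |v| = 28 / sqrt(37) = 4.6032

4.6032


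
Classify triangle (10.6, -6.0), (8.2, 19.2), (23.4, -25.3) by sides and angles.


Side lengths squared: AB^2=640.8, BC^2=2211.29, CA^2=536.33
Sorted: [536.33, 640.8, 2211.29]
By sides: Scalene, By angles: Obtuse

Scalene, Obtuse


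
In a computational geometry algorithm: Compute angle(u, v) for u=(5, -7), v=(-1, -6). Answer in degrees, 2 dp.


u.v = 37, |u| = sqrt(74) = 8.6023, |v| = sqrt(37) = 6.0828
cos(theta) = u.v/(|u||v|) = 37/sqrt(2738) = 0.707107
theta = acos(0.707107) = 45 degrees

45 degrees


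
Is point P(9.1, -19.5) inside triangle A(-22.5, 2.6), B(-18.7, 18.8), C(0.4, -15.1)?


Cross products: AB x AP = -595.9, BC x BP = 210.89, CA x CP = -53.23
All same sign? no

No, outside


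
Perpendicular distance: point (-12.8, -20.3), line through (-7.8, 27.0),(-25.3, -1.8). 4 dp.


|cross product| = 683.75
|line direction| = sqrt(1135.69) = 33.7
Distance = 683.75/sqrt(1135.69) = 20.2893

20.2893


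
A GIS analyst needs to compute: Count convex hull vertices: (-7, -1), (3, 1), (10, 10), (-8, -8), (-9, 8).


Convex hull vertices (CCW): (-9, 8), (-8, -8), (3, 1), (10, 10)
Count = 4

4


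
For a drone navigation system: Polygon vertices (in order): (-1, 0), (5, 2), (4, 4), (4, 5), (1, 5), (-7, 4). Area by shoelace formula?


Shoelace sum: ((-1)*2 - 5*0) + (5*4 - 4*2) + (4*5 - 4*4) + (4*5 - 1*5) + (1*4 - (-7)*5) + ((-7)*0 - (-1)*4)
= 72
Area = |72|/2 = 36

36


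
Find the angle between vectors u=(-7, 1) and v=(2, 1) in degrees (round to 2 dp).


u.v = -13, |u| = sqrt(50) = 7.0711, |v| = sqrt(5) = 2.2361
cos(theta) = u.v/(|u||v|) = -13/sqrt(250) = -0.822192
theta = acos(-0.822192) = 145.3 degrees

145.3 degrees


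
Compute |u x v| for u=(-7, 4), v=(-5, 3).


|u x v| = |(-7)*3 - 4*(-5)|
= |(-21) - (-20)| = 1

1


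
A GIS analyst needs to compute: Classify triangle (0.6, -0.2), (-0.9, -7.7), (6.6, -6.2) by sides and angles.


Side lengths squared: AB^2=58.5, BC^2=58.5, CA^2=72
Sorted: [58.5, 58.5, 72]
By sides: Isosceles, By angles: Acute

Isosceles, Acute


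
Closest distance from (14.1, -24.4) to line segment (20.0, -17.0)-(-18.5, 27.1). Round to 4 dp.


Project P onto AB: t = 0 (clamped to [0,1])
Closest point on segment: (20, -17)
Distance: 9.4641

9.4641


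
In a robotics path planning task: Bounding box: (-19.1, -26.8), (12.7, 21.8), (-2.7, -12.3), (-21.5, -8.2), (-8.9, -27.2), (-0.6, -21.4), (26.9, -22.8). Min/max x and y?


x range: [-21.5, 26.9]
y range: [-27.2, 21.8]
Bounding box: (-21.5,-27.2) to (26.9,21.8)

(-21.5,-27.2) to (26.9,21.8)


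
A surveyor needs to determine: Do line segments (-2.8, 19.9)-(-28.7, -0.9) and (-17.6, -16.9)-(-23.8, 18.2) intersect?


Cross products: d1=-747.64, d2=290.41, d3=645.28, d4=-392.77
d1*d2 < 0 and d3*d4 < 0? yes

Yes, they intersect


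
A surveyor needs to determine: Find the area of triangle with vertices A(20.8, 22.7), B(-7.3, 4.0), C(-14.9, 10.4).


Area = |x_A(y_B-y_C) + x_B(y_C-y_A) + x_C(y_A-y_B)|/2
= |(-133.12) + 89.79 + (-278.63)|/2
= 321.96/2 = 160.98

160.98


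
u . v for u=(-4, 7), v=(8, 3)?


u . v = u_x*v_x + u_y*v_y = (-4)*8 + 7*3
= (-32) + 21 = -11

-11


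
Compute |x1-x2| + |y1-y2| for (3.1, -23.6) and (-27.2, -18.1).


|3.1-(-27.2)| + |(-23.6)-(-18.1)| = 30.3 + 5.5 = 35.8

35.8


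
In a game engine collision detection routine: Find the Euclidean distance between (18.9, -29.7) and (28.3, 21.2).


dx=9.4, dy=50.9
d^2 = 9.4^2 + 50.9^2 = 2679.17
d = sqrt(2679.17) = 51.7607

51.7607


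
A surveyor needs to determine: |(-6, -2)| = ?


|u| = sqrt((-6)^2 + (-2)^2) = sqrt(40) = 6.3246

6.3246


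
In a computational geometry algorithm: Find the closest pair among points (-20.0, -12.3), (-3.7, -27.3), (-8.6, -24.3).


d(P0,P1) = 22.1515, d(P0,P2) = 16.5517, d(P1,P2) = 5.7454
Closest: P1 and P2

Closest pair: (-3.7, -27.3) and (-8.6, -24.3), distance = 5.7454


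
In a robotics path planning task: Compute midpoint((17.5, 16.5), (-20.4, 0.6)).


M = ((17.5+(-20.4))/2, (16.5+0.6)/2)
= (-1.45, 8.55)

(-1.45, 8.55)


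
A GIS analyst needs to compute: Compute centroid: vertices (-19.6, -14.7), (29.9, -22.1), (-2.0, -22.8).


Centroid = ((x_A+x_B+x_C)/3, (y_A+y_B+y_C)/3)
= (((-19.6)+29.9+(-2))/3, ((-14.7)+(-22.1)+(-22.8))/3)
= (2.7667, -19.8667)

(2.7667, -19.8667)


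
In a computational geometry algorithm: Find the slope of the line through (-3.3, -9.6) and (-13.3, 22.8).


slope = (y2-y1)/(x2-x1) = (22.8-(-9.6))/((-13.3)-(-3.3)) = 32.4/(-10) = -3.24

-3.24


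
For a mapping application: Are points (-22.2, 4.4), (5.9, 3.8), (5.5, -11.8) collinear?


Cross product: (5.9-(-22.2))*((-11.8)-4.4) - (3.8-4.4)*(5.5-(-22.2))
= -438.6

No, not collinear


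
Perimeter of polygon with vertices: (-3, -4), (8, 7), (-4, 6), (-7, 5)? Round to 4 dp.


Sides: (-3, -4)->(8, 7): sqrt(242) = 15.556349, (8, 7)->(-4, 6): sqrt(145) = 12.041595, (-4, 6)->(-7, 5): sqrt(10) = 3.162278, (-7, 5)->(-3, -4): sqrt(97) = 9.848858
Sum = 40.60908
Perimeter = 40.6091

40.6091


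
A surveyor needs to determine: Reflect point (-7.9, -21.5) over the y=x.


Reflection over y=x: (x,y) -> (y,x)
(-7.9, -21.5) -> (-21.5, -7.9)

(-21.5, -7.9)


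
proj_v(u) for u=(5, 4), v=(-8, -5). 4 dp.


u.v = -60, |v| = sqrt(89) = 9.434
Scalar projection = u.v / |v| = -60 / sqrt(89) = -6.36

-6.36


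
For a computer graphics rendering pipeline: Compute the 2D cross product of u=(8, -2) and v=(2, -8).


u x v = u_x*v_y - u_y*v_x = 8*(-8) - (-2)*2
= (-64) - (-4) = -60

-60


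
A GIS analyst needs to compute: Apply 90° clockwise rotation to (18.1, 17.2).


90° CW: (x,y) -> (y, -x)
(18.1,17.2) -> (17.2, -18.1)

(17.2, -18.1)


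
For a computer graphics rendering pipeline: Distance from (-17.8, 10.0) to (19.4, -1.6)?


dx=37.2, dy=-11.6
d^2 = 37.2^2 + (-11.6)^2 = 1518.4
d = sqrt(1518.4) = 38.9667

38.9667


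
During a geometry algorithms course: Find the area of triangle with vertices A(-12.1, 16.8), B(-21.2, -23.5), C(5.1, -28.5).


Area = |x_A(y_B-y_C) + x_B(y_C-y_A) + x_C(y_A-y_B)|/2
= |(-60.5) + 960.36 + 205.53|/2
= 1105.39/2 = 552.695

552.695


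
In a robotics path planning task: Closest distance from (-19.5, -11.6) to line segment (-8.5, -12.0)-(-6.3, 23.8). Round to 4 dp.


Project P onto AB: t = 0 (clamped to [0,1])
Closest point on segment: (-8.5, -12)
Distance: 11.0073

11.0073


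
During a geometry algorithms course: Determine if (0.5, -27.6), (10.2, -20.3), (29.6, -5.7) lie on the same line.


Cross product: (10.2-0.5)*((-5.7)-(-27.6)) - ((-20.3)-(-27.6))*(29.6-0.5)
= 0

Yes, collinear


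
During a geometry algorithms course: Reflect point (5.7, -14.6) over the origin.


Reflection over origin: (x,y) -> (-x,-y)
(5.7, -14.6) -> (-5.7, 14.6)

(-5.7, 14.6)


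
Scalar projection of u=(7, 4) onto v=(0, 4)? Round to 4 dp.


u.v = 16, |v| = sqrt(16) = 4
Scalar projection = u.v / |v| = 16 / sqrt(16) = 4

4


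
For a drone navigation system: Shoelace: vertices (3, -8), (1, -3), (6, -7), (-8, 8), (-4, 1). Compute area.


Shoelace sum: (3*(-3) - 1*(-8)) + (1*(-7) - 6*(-3)) + (6*8 - (-8)*(-7)) + ((-8)*1 - (-4)*8) + ((-4)*(-8) - 3*1)
= 55
Area = |55|/2 = 27.5

27.5


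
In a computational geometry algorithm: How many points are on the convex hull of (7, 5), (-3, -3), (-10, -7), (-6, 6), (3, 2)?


Convex hull vertices (CCW): (-10, -7), (-3, -3), (7, 5), (-6, 6)
Count = 4

4


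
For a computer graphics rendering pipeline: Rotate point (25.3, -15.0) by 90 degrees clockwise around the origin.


90° CW: (x,y) -> (y, -x)
(25.3,-15) -> (-15, -25.3)

(-15, -25.3)


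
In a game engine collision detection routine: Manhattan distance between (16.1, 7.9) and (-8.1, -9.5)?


|16.1-(-8.1)| + |7.9-(-9.5)| = 24.2 + 17.4 = 41.6

41.6


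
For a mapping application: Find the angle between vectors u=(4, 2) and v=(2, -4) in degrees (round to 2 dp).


u.v = 0, |u| = sqrt(20) = 4.4721, |v| = sqrt(20) = 4.4721
cos(theta) = u.v/(|u||v|) = 0/sqrt(400) = 0
theta = acos(0) = 90 degrees

90 degrees


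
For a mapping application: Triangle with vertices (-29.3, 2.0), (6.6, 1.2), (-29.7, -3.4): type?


Side lengths squared: AB^2=1289.45, BC^2=1338.85, CA^2=29.32
Sorted: [29.32, 1289.45, 1338.85]
By sides: Scalene, By angles: Obtuse

Scalene, Obtuse


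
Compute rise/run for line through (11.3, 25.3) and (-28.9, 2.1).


slope = (y2-y1)/(x2-x1) = (2.1-25.3)/((-28.9)-11.3) = (-23.2)/(-40.2) = 0.5771

0.5771


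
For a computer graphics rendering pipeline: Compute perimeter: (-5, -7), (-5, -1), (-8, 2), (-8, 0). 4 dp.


Sides: (-5, -7)->(-5, -1): sqrt(36) = 6, (-5, -1)->(-8, 2): sqrt(18) = 4.242641, (-8, 2)->(-8, 0): sqrt(4) = 2, (-8, 0)->(-5, -7): sqrt(58) = 7.615773
Sum = 19.858414
Perimeter = 19.8584

19.8584


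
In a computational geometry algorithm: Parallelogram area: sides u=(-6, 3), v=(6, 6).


|u x v| = |(-6)*6 - 3*6|
= |(-36) - 18| = 54

54


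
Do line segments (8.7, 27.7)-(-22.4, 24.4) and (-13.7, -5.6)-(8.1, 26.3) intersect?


Cross products: d1=11.38, d2=931.53, d3=961.71, d4=41.56
d1*d2 < 0 and d3*d4 < 0? no

No, they don't intersect


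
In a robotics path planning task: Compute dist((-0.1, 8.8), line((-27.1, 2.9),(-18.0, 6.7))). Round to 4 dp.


|cross product| = 48.91
|line direction| = sqrt(97.25) = 9.8615
Distance = 48.91/sqrt(97.25) = 4.9597

4.9597


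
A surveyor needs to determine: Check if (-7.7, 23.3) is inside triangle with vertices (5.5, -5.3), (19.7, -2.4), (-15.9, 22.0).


Cross products: AB x AP = 444.4, BC x BP = -246.36, CA x CP = 251.68
All same sign? no

No, outside


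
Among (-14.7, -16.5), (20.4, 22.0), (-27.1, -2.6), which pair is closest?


d(P0,P1) = 52.0986, d(P0,P2) = 18.6271, d(P1,P2) = 53.4921
Closest: P0 and P2

Closest pair: (-14.7, -16.5) and (-27.1, -2.6), distance = 18.6271


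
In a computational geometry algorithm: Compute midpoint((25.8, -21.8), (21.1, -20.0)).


M = ((25.8+21.1)/2, ((-21.8)+(-20))/2)
= (23.45, -20.9)

(23.45, -20.9)


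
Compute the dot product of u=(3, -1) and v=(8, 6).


u . v = u_x*v_x + u_y*v_y = 3*8 + (-1)*6
= 24 + (-6) = 18

18


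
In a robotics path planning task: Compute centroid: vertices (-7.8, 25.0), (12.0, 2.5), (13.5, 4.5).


Centroid = ((x_A+x_B+x_C)/3, (y_A+y_B+y_C)/3)
= (((-7.8)+12+13.5)/3, (25+2.5+4.5)/3)
= (5.9, 10.6667)

(5.9, 10.6667)


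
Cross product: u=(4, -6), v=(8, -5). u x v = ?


u x v = u_x*v_y - u_y*v_x = 4*(-5) - (-6)*8
= (-20) - (-48) = 28

28


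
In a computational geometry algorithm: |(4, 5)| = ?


|u| = sqrt(4^2 + 5^2) = sqrt(41) = 6.4031

6.4031


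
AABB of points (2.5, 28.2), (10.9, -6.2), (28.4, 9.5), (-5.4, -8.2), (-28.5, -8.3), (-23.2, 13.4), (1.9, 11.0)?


x range: [-28.5, 28.4]
y range: [-8.3, 28.2]
Bounding box: (-28.5,-8.3) to (28.4,28.2)

(-28.5,-8.3) to (28.4,28.2)


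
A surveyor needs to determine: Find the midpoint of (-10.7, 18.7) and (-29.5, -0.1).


M = (((-10.7)+(-29.5))/2, (18.7+(-0.1))/2)
= (-20.1, 9.3)

(-20.1, 9.3)


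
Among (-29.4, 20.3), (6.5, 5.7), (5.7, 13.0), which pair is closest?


d(P0,P1) = 38.7553, d(P0,P2) = 35.8511, d(P1,P2) = 7.3437
Closest: P1 and P2

Closest pair: (6.5, 5.7) and (5.7, 13.0), distance = 7.3437


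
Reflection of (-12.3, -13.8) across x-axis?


Reflection over x-axis: (x,y) -> (x,-y)
(-12.3, -13.8) -> (-12.3, 13.8)

(-12.3, 13.8)


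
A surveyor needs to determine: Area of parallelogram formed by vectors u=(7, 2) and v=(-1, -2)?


|u x v| = |7*(-2) - 2*(-1)|
= |(-14) - (-2)| = 12

12


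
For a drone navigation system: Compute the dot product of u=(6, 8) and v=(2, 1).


u . v = u_x*v_x + u_y*v_y = 6*2 + 8*1
= 12 + 8 = 20

20


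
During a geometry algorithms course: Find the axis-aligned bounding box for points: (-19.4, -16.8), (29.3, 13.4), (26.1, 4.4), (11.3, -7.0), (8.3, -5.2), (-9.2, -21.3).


x range: [-19.4, 29.3]
y range: [-21.3, 13.4]
Bounding box: (-19.4,-21.3) to (29.3,13.4)

(-19.4,-21.3) to (29.3,13.4)


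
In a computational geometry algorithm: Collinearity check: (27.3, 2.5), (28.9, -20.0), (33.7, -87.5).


Cross product: (28.9-27.3)*((-87.5)-2.5) - ((-20)-2.5)*(33.7-27.3)
= 0

Yes, collinear


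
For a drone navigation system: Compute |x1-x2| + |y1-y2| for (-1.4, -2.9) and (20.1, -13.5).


|(-1.4)-20.1| + |(-2.9)-(-13.5)| = 21.5 + 10.6 = 32.1

32.1


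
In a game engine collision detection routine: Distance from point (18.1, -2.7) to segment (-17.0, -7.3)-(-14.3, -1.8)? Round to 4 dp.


Project P onto AB: t = 1 (clamped to [0,1])
Closest point on segment: (-14.3, -1.8)
Distance: 32.4125

32.4125


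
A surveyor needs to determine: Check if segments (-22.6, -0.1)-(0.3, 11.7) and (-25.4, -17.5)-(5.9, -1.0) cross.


Cross products: d1=498.42, d2=489.91, d3=-365.42, d4=-356.91
d1*d2 < 0 and d3*d4 < 0? no

No, they don't intersect


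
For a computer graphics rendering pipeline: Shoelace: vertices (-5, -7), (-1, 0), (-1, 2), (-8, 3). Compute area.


Shoelace sum: ((-5)*0 - (-1)*(-7)) + ((-1)*2 - (-1)*0) + ((-1)*3 - (-8)*2) + ((-8)*(-7) - (-5)*3)
= 75
Area = |75|/2 = 37.5

37.5


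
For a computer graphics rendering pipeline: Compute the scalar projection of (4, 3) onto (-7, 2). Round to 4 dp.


u.v = -22, |v| = sqrt(53) = 7.2801
Scalar projection = u.v / |v| = -22 / sqrt(53) = -3.0219

-3.0219


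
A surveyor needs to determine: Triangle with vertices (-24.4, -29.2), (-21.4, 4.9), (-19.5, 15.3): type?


Side lengths squared: AB^2=1171.81, BC^2=111.77, CA^2=2004.26
Sorted: [111.77, 1171.81, 2004.26]
By sides: Scalene, By angles: Obtuse

Scalene, Obtuse


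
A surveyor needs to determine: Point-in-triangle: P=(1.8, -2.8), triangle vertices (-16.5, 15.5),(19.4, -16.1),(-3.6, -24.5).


Cross products: AB x AP = -78.69, BC x BP = -453.74, CA x CP = -495.93
All same sign? yes

Yes, inside


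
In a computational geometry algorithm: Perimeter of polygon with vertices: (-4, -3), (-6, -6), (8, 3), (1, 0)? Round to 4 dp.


Sides: (-4, -3)->(-6, -6): sqrt(13) = 3.605551, (-6, -6)->(8, 3): sqrt(277) = 16.643317, (8, 3)->(1, 0): sqrt(58) = 7.615773, (1, 0)->(-4, -3): sqrt(34) = 5.830952
Sum = 33.695593
Perimeter = 33.6956

33.6956


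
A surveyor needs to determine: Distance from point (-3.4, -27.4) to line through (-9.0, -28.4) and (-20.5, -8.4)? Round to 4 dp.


|cross product| = 123.5
|line direction| = sqrt(532.25) = 23.0705
Distance = 123.5/sqrt(532.25) = 5.3531

5.3531


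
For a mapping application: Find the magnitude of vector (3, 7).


|u| = sqrt(3^2 + 7^2) = sqrt(58) = 7.6158

7.6158


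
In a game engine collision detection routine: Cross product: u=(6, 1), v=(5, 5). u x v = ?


u x v = u_x*v_y - u_y*v_x = 6*5 - 1*5
= 30 - 5 = 25

25


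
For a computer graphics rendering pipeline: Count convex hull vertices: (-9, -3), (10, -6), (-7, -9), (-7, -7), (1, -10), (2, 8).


Convex hull vertices (CCW): (-9, -3), (-7, -9), (1, -10), (10, -6), (2, 8)
Count = 5

5


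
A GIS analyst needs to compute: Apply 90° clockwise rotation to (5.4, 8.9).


90° CW: (x,y) -> (y, -x)
(5.4,8.9) -> (8.9, -5.4)

(8.9, -5.4)


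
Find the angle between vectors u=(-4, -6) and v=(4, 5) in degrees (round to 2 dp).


u.v = -46, |u| = sqrt(52) = 7.2111, |v| = sqrt(41) = 6.4031
cos(theta) = u.v/(|u||v|) = -46/sqrt(2132) = -0.996241
theta = acos(-0.996241) = 175.03 degrees

175.03 degrees


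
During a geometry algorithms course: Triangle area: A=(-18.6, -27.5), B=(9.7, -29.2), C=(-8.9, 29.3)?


Area = |x_A(y_B-y_C) + x_B(y_C-y_A) + x_C(y_A-y_B)|/2
= |1088.1 + 550.96 + (-15.13)|/2
= 1623.93/2 = 811.965

811.965


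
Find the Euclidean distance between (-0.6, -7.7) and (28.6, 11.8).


dx=29.2, dy=19.5
d^2 = 29.2^2 + 19.5^2 = 1232.89
d = sqrt(1232.89) = 35.1125

35.1125


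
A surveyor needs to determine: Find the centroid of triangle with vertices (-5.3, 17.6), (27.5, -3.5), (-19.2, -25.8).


Centroid = ((x_A+x_B+x_C)/3, (y_A+y_B+y_C)/3)
= (((-5.3)+27.5+(-19.2))/3, (17.6+(-3.5)+(-25.8))/3)
= (1, -3.9)

(1, -3.9)


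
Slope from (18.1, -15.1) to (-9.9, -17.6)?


slope = (y2-y1)/(x2-x1) = ((-17.6)-(-15.1))/((-9.9)-18.1) = (-2.5)/(-28) = 0.0893

0.0893


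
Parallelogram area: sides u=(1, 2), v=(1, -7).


|u x v| = |1*(-7) - 2*1|
= |(-7) - 2| = 9

9


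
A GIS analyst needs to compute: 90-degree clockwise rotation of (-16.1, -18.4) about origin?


90° CW: (x,y) -> (y, -x)
(-16.1,-18.4) -> (-18.4, 16.1)

(-18.4, 16.1)


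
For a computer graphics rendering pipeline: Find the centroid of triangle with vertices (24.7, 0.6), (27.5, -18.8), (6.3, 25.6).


Centroid = ((x_A+x_B+x_C)/3, (y_A+y_B+y_C)/3)
= ((24.7+27.5+6.3)/3, (0.6+(-18.8)+25.6)/3)
= (19.5, 2.4667)

(19.5, 2.4667)


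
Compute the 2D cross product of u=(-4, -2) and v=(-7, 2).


u x v = u_x*v_y - u_y*v_x = (-4)*2 - (-2)*(-7)
= (-8) - 14 = -22

-22


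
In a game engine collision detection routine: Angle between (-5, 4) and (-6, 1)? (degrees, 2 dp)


u.v = 34, |u| = sqrt(41) = 6.4031, |v| = sqrt(37) = 6.0828
cos(theta) = u.v/(|u||v|) = 34/sqrt(1517) = 0.872943
theta = acos(0.872943) = 29.2 degrees

29.2 degrees


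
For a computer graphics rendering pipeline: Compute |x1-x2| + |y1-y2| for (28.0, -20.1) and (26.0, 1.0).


|28-26| + |(-20.1)-1| = 2 + 21.1 = 23.1

23.1


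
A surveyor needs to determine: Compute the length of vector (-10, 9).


|u| = sqrt((-10)^2 + 9^2) = sqrt(181) = 13.4536

13.4536


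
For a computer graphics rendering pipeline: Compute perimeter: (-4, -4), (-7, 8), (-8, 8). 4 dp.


Sides: (-4, -4)->(-7, 8): sqrt(153) = 12.369317, (-7, 8)->(-8, 8): sqrt(1) = 1, (-8, 8)->(-4, -4): sqrt(160) = 12.649111
Sum = 26.018428
Perimeter = 26.0184

26.0184


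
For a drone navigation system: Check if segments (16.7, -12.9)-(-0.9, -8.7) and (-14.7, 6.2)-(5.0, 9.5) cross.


Cross products: d1=-479.89, d2=-339.07, d3=-204.28, d4=-345.1
d1*d2 < 0 and d3*d4 < 0? no

No, they don't intersect


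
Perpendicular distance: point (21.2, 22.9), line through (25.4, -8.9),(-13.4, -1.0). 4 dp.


|cross product| = 1200.66
|line direction| = sqrt(1567.85) = 39.5961
Distance = 1200.66/sqrt(1567.85) = 30.3227

30.3227


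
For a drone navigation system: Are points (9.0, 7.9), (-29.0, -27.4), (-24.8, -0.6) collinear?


Cross product: ((-29)-9)*((-0.6)-7.9) - ((-27.4)-7.9)*((-24.8)-9)
= -870.14

No, not collinear


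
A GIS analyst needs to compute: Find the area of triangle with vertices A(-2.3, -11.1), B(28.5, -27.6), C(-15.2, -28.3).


Area = |x_A(y_B-y_C) + x_B(y_C-y_A) + x_C(y_A-y_B)|/2
= |(-1.61) + (-490.2) + (-250.8)|/2
= 742.61/2 = 371.305

371.305


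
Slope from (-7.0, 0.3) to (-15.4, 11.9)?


slope = (y2-y1)/(x2-x1) = (11.9-0.3)/((-15.4)-(-7)) = 11.6/(-8.4) = -1.381

-1.381


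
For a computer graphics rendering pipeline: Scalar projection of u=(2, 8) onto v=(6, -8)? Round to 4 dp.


u.v = -52, |v| = sqrt(100) = 10
Scalar projection = u.v / |v| = -52 / sqrt(100) = -5.2

-5.2


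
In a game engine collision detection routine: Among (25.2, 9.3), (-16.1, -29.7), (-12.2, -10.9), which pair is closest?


d(P0,P1) = 56.804, d(P0,P2) = 42.5065, d(P1,P2) = 19.2003
Closest: P1 and P2

Closest pair: (-16.1, -29.7) and (-12.2, -10.9), distance = 19.2003


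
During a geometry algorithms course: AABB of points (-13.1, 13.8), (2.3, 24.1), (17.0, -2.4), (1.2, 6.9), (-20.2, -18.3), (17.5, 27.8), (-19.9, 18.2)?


x range: [-20.2, 17.5]
y range: [-18.3, 27.8]
Bounding box: (-20.2,-18.3) to (17.5,27.8)

(-20.2,-18.3) to (17.5,27.8)


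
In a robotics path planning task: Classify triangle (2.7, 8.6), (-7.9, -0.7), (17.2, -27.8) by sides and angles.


Side lengths squared: AB^2=198.85, BC^2=1364.42, CA^2=1535.21
Sorted: [198.85, 1364.42, 1535.21]
By sides: Scalene, By angles: Acute

Scalene, Acute


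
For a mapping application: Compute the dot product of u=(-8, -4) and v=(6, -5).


u . v = u_x*v_x + u_y*v_y = (-8)*6 + (-4)*(-5)
= (-48) + 20 = -28

-28


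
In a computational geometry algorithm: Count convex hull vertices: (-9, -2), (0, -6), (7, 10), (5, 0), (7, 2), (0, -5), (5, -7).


Convex hull vertices (CCW): (-9, -2), (0, -6), (5, -7), (7, 2), (7, 10)
Count = 5

5


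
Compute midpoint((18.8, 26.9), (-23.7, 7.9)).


M = ((18.8+(-23.7))/2, (26.9+7.9)/2)
= (-2.45, 17.4)

(-2.45, 17.4)


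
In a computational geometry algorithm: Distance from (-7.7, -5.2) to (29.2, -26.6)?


dx=36.9, dy=-21.4
d^2 = 36.9^2 + (-21.4)^2 = 1819.57
d = sqrt(1819.57) = 42.6564

42.6564


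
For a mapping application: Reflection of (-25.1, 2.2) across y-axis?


Reflection over y-axis: (x,y) -> (-x,y)
(-25.1, 2.2) -> (25.1, 2.2)

(25.1, 2.2)


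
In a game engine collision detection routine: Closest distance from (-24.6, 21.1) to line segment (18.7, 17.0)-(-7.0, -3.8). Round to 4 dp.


Project P onto AB: t = 0.94 (clamped to [0,1])
Closest point on segment: (-5.4577, -2.5518)
Distance: 30.4275

30.4275


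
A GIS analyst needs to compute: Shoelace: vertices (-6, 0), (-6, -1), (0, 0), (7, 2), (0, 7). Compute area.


Shoelace sum: ((-6)*(-1) - (-6)*0) + ((-6)*0 - 0*(-1)) + (0*2 - 7*0) + (7*7 - 0*2) + (0*0 - (-6)*7)
= 97
Area = |97|/2 = 48.5

48.5


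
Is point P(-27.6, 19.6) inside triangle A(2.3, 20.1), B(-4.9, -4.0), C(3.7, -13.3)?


Cross products: AB x AP = -716.99, BC x BP = -8.15, CA x CP = 999.36
All same sign? no

No, outside


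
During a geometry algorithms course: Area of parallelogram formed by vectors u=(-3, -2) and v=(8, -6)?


|u x v| = |(-3)*(-6) - (-2)*8|
= |18 - (-16)| = 34

34


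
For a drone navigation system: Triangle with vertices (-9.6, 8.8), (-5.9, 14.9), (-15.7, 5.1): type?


Side lengths squared: AB^2=50.9, BC^2=192.08, CA^2=50.9
Sorted: [50.9, 50.9, 192.08]
By sides: Isosceles, By angles: Obtuse

Isosceles, Obtuse


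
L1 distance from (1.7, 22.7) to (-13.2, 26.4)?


|1.7-(-13.2)| + |22.7-26.4| = 14.9 + 3.7 = 18.6

18.6


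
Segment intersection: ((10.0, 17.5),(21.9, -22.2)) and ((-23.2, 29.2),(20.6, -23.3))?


Cross products: d1=1230.54, d2=116.43, d3=-1178.81, d4=-64.7
d1*d2 < 0 and d3*d4 < 0? no

No, they don't intersect


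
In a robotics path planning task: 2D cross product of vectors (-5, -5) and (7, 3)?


u x v = u_x*v_y - u_y*v_x = (-5)*3 - (-5)*7
= (-15) - (-35) = 20

20


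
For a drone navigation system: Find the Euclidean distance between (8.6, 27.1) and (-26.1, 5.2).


dx=-34.7, dy=-21.9
d^2 = (-34.7)^2 + (-21.9)^2 = 1683.7
d = sqrt(1683.7) = 41.0329

41.0329


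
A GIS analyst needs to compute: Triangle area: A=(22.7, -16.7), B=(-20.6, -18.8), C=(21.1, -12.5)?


Area = |x_A(y_B-y_C) + x_B(y_C-y_A) + x_C(y_A-y_B)|/2
= |(-143.01) + (-86.52) + 44.31|/2
= 185.22/2 = 92.61

92.61


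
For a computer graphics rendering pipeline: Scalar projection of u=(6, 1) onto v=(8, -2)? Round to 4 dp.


u.v = 46, |v| = sqrt(68) = 8.2462
Scalar projection = u.v / |v| = 46 / sqrt(68) = 5.5783

5.5783


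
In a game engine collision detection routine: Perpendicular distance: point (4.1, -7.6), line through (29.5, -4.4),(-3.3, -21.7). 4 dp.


|cross product| = 334.46
|line direction| = sqrt(1375.13) = 37.0827
Distance = 334.46/sqrt(1375.13) = 9.0193

9.0193


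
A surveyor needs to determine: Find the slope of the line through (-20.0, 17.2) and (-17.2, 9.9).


slope = (y2-y1)/(x2-x1) = (9.9-17.2)/((-17.2)-(-20)) = (-7.3)/2.8 = -2.6071

-2.6071


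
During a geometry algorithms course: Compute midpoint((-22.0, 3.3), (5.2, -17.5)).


M = (((-22)+5.2)/2, (3.3+(-17.5))/2)
= (-8.4, -7.1)

(-8.4, -7.1)


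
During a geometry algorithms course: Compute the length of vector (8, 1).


|u| = sqrt(8^2 + 1^2) = sqrt(65) = 8.0623

8.0623


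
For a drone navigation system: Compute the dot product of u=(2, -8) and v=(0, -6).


u . v = u_x*v_x + u_y*v_y = 2*0 + (-8)*(-6)
= 0 + 48 = 48

48


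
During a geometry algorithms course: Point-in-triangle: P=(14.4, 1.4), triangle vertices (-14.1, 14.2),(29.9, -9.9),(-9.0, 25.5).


Cross products: AB x AP = 123.65, BC x BP = 109.13, CA x CP = 387.33
All same sign? yes

Yes, inside


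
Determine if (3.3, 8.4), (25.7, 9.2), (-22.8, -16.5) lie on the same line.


Cross product: (25.7-3.3)*((-16.5)-8.4) - (9.2-8.4)*((-22.8)-3.3)
= -536.88

No, not collinear


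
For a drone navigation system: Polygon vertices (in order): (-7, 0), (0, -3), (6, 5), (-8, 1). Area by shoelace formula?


Shoelace sum: ((-7)*(-3) - 0*0) + (0*5 - 6*(-3)) + (6*1 - (-8)*5) + ((-8)*0 - (-7)*1)
= 92
Area = |92|/2 = 46

46


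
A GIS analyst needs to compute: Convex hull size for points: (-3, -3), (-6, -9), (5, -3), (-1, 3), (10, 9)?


Convex hull vertices (CCW): (-6, -9), (5, -3), (10, 9), (-1, 3)
Count = 4

4


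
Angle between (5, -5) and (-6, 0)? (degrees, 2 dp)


u.v = -30, |u| = sqrt(50) = 7.0711, |v| = sqrt(36) = 6
cos(theta) = u.v/(|u||v|) = -30/sqrt(1800) = -0.707107
theta = acos(-0.707107) = 135 degrees

135 degrees


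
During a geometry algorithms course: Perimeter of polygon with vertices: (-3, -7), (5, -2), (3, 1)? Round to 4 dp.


Sides: (-3, -7)->(5, -2): sqrt(89) = 9.433981, (5, -2)->(3, 1): sqrt(13) = 3.605551, (3, 1)->(-3, -7): sqrt(100) = 10
Sum = 23.039532
Perimeter = 23.0395

23.0395


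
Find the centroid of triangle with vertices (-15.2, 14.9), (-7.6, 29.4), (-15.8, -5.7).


Centroid = ((x_A+x_B+x_C)/3, (y_A+y_B+y_C)/3)
= (((-15.2)+(-7.6)+(-15.8))/3, (14.9+29.4+(-5.7))/3)
= (-12.8667, 12.8667)

(-12.8667, 12.8667)


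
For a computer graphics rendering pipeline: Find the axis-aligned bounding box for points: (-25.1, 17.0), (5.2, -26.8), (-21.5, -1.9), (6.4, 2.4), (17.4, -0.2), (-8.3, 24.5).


x range: [-25.1, 17.4]
y range: [-26.8, 24.5]
Bounding box: (-25.1,-26.8) to (17.4,24.5)

(-25.1,-26.8) to (17.4,24.5)


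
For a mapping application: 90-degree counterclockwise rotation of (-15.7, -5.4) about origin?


90° CCW: (x,y) -> (-y, x)
(-15.7,-5.4) -> (5.4, -15.7)

(5.4, -15.7)


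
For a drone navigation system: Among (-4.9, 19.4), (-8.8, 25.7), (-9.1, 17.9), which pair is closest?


d(P0,P1) = 7.4095, d(P0,P2) = 4.4598, d(P1,P2) = 7.8058
Closest: P0 and P2

Closest pair: (-4.9, 19.4) and (-9.1, 17.9), distance = 4.4598


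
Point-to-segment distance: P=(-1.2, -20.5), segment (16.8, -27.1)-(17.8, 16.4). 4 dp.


Project P onto AB: t = 0.1421 (clamped to [0,1])
Closest point on segment: (16.9421, -20.9171)
Distance: 18.1469

18.1469


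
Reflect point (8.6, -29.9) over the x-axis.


Reflection over x-axis: (x,y) -> (x,-y)
(8.6, -29.9) -> (8.6, 29.9)

(8.6, 29.9)


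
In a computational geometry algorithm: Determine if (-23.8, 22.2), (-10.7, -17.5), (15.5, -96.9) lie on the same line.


Cross product: ((-10.7)-(-23.8))*((-96.9)-22.2) - ((-17.5)-22.2)*(15.5-(-23.8))
= 0

Yes, collinear


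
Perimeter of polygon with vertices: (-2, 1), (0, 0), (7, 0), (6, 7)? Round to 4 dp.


Sides: (-2, 1)->(0, 0): sqrt(5) = 2.236068, (0, 0)->(7, 0): sqrt(49) = 7, (7, 0)->(6, 7): sqrt(50) = 7.071068, (6, 7)->(-2, 1): sqrt(100) = 10
Sum = 26.307136
Perimeter = 26.3071

26.3071


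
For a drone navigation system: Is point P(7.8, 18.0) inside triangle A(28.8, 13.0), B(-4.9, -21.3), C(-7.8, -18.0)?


Cross products: AB x AP = -888.8, BC x BP = -155.88, CA x CP = 834
All same sign? no

No, outside


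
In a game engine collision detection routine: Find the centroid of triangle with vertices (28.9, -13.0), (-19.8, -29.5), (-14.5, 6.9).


Centroid = ((x_A+x_B+x_C)/3, (y_A+y_B+y_C)/3)
= ((28.9+(-19.8)+(-14.5))/3, ((-13)+(-29.5)+6.9)/3)
= (-1.8, -11.8667)

(-1.8, -11.8667)


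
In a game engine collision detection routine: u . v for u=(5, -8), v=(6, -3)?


u . v = u_x*v_x + u_y*v_y = 5*6 + (-8)*(-3)
= 30 + 24 = 54

54


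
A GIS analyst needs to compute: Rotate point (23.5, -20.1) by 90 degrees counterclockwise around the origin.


90° CCW: (x,y) -> (-y, x)
(23.5,-20.1) -> (20.1, 23.5)

(20.1, 23.5)


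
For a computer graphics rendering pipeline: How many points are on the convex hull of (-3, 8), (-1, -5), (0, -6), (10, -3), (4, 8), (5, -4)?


Convex hull vertices (CCW): (-3, 8), (-1, -5), (0, -6), (10, -3), (4, 8)
Count = 5

5


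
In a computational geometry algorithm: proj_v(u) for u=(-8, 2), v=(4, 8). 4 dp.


u.v = -16, |v| = sqrt(80) = 8.9443
Scalar projection = u.v / |v| = -16 / sqrt(80) = -1.7889

-1.7889


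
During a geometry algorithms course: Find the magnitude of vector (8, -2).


|u| = sqrt(8^2 + (-2)^2) = sqrt(68) = 8.2462

8.2462


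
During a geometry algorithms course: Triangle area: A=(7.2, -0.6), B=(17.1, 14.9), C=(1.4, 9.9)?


Area = |x_A(y_B-y_C) + x_B(y_C-y_A) + x_C(y_A-y_B)|/2
= |36 + 179.55 + (-21.7)|/2
= 193.85/2 = 96.925

96.925


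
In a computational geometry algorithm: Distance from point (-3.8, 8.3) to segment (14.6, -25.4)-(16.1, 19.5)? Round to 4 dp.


Project P onto AB: t = 0.736 (clamped to [0,1])
Closest point on segment: (15.7041, 7.6484)
Distance: 19.5149

19.5149


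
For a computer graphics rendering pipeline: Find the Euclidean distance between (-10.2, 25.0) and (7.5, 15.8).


dx=17.7, dy=-9.2
d^2 = 17.7^2 + (-9.2)^2 = 397.93
d = sqrt(397.93) = 19.9482

19.9482


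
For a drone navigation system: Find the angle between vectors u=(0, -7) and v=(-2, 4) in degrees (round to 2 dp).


u.v = -28, |u| = sqrt(49) = 7, |v| = sqrt(20) = 4.4721
cos(theta) = u.v/(|u||v|) = -28/sqrt(980) = -0.894427
theta = acos(-0.894427) = 153.43 degrees

153.43 degrees


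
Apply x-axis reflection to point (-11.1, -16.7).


Reflection over x-axis: (x,y) -> (x,-y)
(-11.1, -16.7) -> (-11.1, 16.7)

(-11.1, 16.7)


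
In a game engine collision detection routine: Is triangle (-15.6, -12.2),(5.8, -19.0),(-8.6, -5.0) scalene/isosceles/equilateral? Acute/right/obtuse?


Side lengths squared: AB^2=504.2, BC^2=403.36, CA^2=100.84
Sorted: [100.84, 403.36, 504.2]
By sides: Scalene, By angles: Right

Scalene, Right


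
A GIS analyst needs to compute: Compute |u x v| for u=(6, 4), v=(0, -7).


|u x v| = |6*(-7) - 4*0|
= |(-42) - 0| = 42

42


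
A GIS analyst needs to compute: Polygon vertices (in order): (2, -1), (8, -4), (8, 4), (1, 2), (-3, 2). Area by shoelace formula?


Shoelace sum: (2*(-4) - 8*(-1)) + (8*4 - 8*(-4)) + (8*2 - 1*4) + (1*2 - (-3)*2) + ((-3)*(-1) - 2*2)
= 83
Area = |83|/2 = 41.5

41.5


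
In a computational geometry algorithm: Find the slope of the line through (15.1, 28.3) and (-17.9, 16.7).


slope = (y2-y1)/(x2-x1) = (16.7-28.3)/((-17.9)-15.1) = (-11.6)/(-33) = 0.3515

0.3515


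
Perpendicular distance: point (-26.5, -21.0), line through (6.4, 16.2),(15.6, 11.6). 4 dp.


|cross product| = 493.58
|line direction| = sqrt(105.8) = 10.2859
Distance = 493.58/sqrt(105.8) = 47.986

47.986


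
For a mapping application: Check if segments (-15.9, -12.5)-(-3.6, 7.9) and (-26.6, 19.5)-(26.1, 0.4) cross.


Cross products: d1=-1482.03, d2=-172.02, d3=611.88, d4=-698.13
d1*d2 < 0 and d3*d4 < 0? no

No, they don't intersect


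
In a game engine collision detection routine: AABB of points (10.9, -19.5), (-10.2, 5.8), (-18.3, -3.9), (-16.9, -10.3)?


x range: [-18.3, 10.9]
y range: [-19.5, 5.8]
Bounding box: (-18.3,-19.5) to (10.9,5.8)

(-18.3,-19.5) to (10.9,5.8)


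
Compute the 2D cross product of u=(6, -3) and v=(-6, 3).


u x v = u_x*v_y - u_y*v_x = 6*3 - (-3)*(-6)
= 18 - 18 = 0

0


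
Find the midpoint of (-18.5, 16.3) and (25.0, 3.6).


M = (((-18.5)+25)/2, (16.3+3.6)/2)
= (3.25, 9.95)

(3.25, 9.95)


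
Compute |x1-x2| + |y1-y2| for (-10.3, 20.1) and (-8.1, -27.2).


|(-10.3)-(-8.1)| + |20.1-(-27.2)| = 2.2 + 47.3 = 49.5

49.5


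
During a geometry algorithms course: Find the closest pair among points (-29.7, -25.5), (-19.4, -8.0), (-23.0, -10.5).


d(P0,P1) = 20.3062, d(P0,P2) = 16.4283, d(P1,P2) = 4.3829
Closest: P1 and P2

Closest pair: (-19.4, -8.0) and (-23.0, -10.5), distance = 4.3829


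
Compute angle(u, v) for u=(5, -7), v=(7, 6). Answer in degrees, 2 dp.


u.v = -7, |u| = sqrt(74) = 8.6023, |v| = sqrt(85) = 9.2195
cos(theta) = u.v/(|u||v|) = -7/sqrt(6290) = -0.088262
theta = acos(-0.088262) = 95.06 degrees

95.06 degrees


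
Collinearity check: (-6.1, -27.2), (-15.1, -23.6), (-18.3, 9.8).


Cross product: ((-15.1)-(-6.1))*(9.8-(-27.2)) - ((-23.6)-(-27.2))*((-18.3)-(-6.1))
= -289.08

No, not collinear


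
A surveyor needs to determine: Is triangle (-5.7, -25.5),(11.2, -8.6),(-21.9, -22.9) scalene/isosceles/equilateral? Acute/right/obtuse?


Side lengths squared: AB^2=571.22, BC^2=1300.1, CA^2=269.2
Sorted: [269.2, 571.22, 1300.1]
By sides: Scalene, By angles: Obtuse

Scalene, Obtuse


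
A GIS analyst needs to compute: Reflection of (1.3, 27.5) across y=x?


Reflection over y=x: (x,y) -> (y,x)
(1.3, 27.5) -> (27.5, 1.3)

(27.5, 1.3)


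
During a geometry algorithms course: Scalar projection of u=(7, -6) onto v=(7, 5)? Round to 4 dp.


u.v = 19, |v| = sqrt(74) = 8.6023
Scalar projection = u.v / |v| = 19 / sqrt(74) = 2.2087

2.2087


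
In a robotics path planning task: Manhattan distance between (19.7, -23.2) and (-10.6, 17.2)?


|19.7-(-10.6)| + |(-23.2)-17.2| = 30.3 + 40.4 = 70.7

70.7
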